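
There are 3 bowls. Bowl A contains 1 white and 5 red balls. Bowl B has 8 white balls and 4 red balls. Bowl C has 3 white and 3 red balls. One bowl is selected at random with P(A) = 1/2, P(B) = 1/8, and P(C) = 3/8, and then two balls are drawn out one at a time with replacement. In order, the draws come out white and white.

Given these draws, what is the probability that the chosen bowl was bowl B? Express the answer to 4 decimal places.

0.3404

For each hypothesis, P(data | H) works out to: P(data | bowl A) = (1/6)(1/6) = 1/36; P(data | bowl B) = (8/12)(8/12) = 4/9; P(data | bowl C) = (3/6)(3/6) = 1/4.
Multiplying each by its prior: 1/2 · 1/36 = 1/72, 1/8 · 4/9 = 1/18, 3/8 · 1/4 = 3/32; with total 47/288.
So P(bowl B | data) = (1/18) / (47/288) = 16/47.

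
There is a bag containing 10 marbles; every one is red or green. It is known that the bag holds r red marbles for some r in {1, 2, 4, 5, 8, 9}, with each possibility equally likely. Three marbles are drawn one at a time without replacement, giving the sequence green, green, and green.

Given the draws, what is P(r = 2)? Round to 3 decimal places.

For each hypothesis, P(data | H) works out to: P(data | r = 1) = (9/10)(8/9)(7/8) = 7/10; P(data | r = 2) = (8/10)(7/9)(6/8) = 7/15; P(data | r = 4) = (6/10)(5/9)(4/8) = 1/6; P(data | r = 5) = (5/10)(4/9)(3/8) = 1/12; P(data | r = 8) = (2/10)(1/9)(0/8) = 0; P(data | r = 9) = (1/10)(0/9) = 0.
The prior-weighted likelihoods are 1/6 · 7/10 = 7/60, 1/6 · 7/15 = 7/90, 1/6 · 1/6 = 1/36, 1/6 · 1/12 = 1/72, 1/6 · 0 = 0, 1/6 · 0 = 0; with total 17/72.
So P(r = 2 | data) = (7/90) / (17/72) = 28/85.

0.329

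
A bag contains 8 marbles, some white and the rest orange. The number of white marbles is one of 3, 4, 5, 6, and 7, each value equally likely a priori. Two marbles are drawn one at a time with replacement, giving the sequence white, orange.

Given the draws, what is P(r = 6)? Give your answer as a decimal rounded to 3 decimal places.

Compute the likelihood of the observed sequence for each case: P(data | r = 3) = (3/8)(5/8) = 15/64; P(data | r = 4) = (4/8)(4/8) = 1/4; P(data | r = 5) = (5/8)(3/8) = 15/64; P(data | r = 6) = (6/8)(2/8) = 3/16; P(data | r = 7) = (7/8)(1/8) = 7/64.
The prior-weighted likelihoods are 1/5 · 15/64 = 3/64, 1/5 · 1/4 = 1/20, 1/5 · 15/64 = 3/64, 1/5 · 3/16 = 3/80, 1/5 · 7/64 = 7/320; with total 13/64.
By Bayes' rule, P(r = 6 | data) = (3/80) / (13/64) = 12/65.

0.185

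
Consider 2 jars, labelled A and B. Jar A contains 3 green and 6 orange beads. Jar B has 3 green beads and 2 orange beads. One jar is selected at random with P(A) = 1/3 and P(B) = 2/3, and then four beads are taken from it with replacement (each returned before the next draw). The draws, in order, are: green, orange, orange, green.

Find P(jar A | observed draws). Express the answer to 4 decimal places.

0.3000

The likelihood of the observed sequence under each hypothesis: P(data | jar A) = (3/9)(6/9)(6/9)(3/9) = 0.049383; P(data | jar B) = (3/5)(2/5)(2/5)(3/5) = 0.0576.
The prior-weighted likelihoods are 1/3 · 0.049383 = 0.016461, 2/3 · 0.0576 = 0.0384; these sum to 0.054861.
Therefore the posterior P(jar A | data) = (0.016461) / (0.054861) = 0.30005.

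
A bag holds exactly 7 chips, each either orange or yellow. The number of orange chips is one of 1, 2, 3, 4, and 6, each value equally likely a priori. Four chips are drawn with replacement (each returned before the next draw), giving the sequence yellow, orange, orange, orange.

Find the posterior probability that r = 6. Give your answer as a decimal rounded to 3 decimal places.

The likelihood of the observed sequence under each hypothesis: P(data | r = 1) = (6/7)(1/7)(1/7)(1/7) = 0.002499; P(data | r = 2) = (5/7)(2/7)(2/7)(2/7) = 0.01666; P(data | r = 3) = (4/7)(3/7)(3/7)(3/7) = 0.044981; P(data | r = 4) = (3/7)(4/7)(4/7)(4/7) = 0.079967; P(data | r = 6) = (1/7)(6/7)(6/7)(6/7) = 0.089963.
The prior-weighted likelihoods are 1/5 · 0.002499 = 0.00049979, 1/5 · 0.01666 = 0.0033319, 1/5 · 0.044981 = 0.0089963, 1/5 · 0.079967 = 0.015993, 1/5 · 0.089963 = 0.017993; these sum to 0.046814.
Hence P(r = 6 | data) = (0.017993) / (0.046814) = 0.38434.

0.384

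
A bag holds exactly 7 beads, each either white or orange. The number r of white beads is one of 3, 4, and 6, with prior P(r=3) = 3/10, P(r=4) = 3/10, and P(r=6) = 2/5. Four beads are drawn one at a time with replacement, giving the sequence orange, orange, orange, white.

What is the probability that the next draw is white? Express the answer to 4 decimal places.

Under each hypothesis, the probability of the observed sequence is: P(data | r = 3) = (4/7)(4/7)(4/7)(3/7) = 0.079967; P(data | r = 4) = (3/7)(3/7)(3/7)(4/7) = 0.044981; P(data | r = 6) = (1/7)(1/7)(1/7)(6/7) = 0.002499.
Multiplying each by its prior: 3/10 · 0.079967 = 0.02399, 3/10 · 0.044981 = 0.013494, 2/5 · 0.002499 = 0.00099958; with total 0.038484.
The posterior is then P(r = 3 | data) = 0.62338, P(r = 4 | data) = 0.35065, P(r = 6 | data) = 0.025974.
So P(white next | data) = Σ P(white next | H) P(H | data) = (3/7)(0.62338) + (4/7)(0.35065) + (6/7)(0.025974) = 0.4898.

0.4898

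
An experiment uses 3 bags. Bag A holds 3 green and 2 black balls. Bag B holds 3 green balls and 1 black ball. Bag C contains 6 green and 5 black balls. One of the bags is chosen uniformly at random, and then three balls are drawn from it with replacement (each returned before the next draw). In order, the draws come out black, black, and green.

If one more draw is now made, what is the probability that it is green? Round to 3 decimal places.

0.603

Under each hypothesis, the probability of the observed sequence is: P(data | bag A) = (2/5)(2/5)(3/5) = 0.096; P(data | bag B) = (1/4)(1/4)(3/4) = 0.046875; P(data | bag C) = (5/11)(5/11)(6/11) = 0.1127.
Weighting by the prior gives 1/3 · 0.096 = 0.032, 1/3 · 0.046875 = 0.015625, 1/3 · 0.1127 = 0.037566; these sum to 0.085191.
Dividing through by the total gives posterior P(bag A | data) = 0.37563, P(bag B | data) = 0.18341, P(bag C | data) = 0.44096.
So P(green next | data) = Σ P(green next | H) P(H | data) = (3/5)(0.37563) + (3/4)(0.18341) + (6/11)(0.44096) = 0.60346.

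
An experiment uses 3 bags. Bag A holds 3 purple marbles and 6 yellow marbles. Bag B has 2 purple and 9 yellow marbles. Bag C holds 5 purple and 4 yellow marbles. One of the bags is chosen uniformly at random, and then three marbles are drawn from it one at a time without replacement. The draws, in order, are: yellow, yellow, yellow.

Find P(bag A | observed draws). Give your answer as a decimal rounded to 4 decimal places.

0.2996

Compute the likelihood of the observed sequence for each case: P(data | bag A) = (6/9)(5/8)(4/7) = 5/21; P(data | bag B) = (9/11)(8/10)(7/9) = 28/55; P(data | bag C) = (4/9)(3/8)(2/7) = 1/21.
The prior-weighted likelihoods are 1/3 · 5/21 = 5/63, 1/3 · 28/55 = 28/165, 1/3 · 1/21 = 1/63; these sum to 102/385.
Hence P(bag A | data) = (5/63) / (102/385) = 275/918.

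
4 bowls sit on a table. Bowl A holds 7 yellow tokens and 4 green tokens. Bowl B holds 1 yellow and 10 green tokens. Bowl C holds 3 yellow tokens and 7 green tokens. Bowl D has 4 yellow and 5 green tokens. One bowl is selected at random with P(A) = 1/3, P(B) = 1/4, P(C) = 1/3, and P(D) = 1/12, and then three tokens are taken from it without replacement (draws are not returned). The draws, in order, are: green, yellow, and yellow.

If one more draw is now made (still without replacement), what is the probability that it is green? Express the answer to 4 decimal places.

Under each hypothesis, the probability of the observed sequence is: P(data | bowl A) = (4/11)(7/10)(6/9) = 0.1697; P(data | bowl B) = (10/11)(1/10)(0/9) = 0; P(data | bowl C) = (7/10)(3/9)(2/8) = 0.058333; P(data | bowl D) = (5/9)(4/8)(3/7) = 0.11905.
Multiplying each by its prior: 1/3 · 0.1697 = 0.056566, 1/4 · 0 = 0, 1/3 · 0.058333 = 0.019444, 1/12 · 0.11905 = 0.0099206; with total 0.085931.
Normalising, the posterior is P(bowl A | data) = 0.65827, P(bowl B | data) = 0, P(bowl C | data) = 0.22628, P(bowl D | data) = 0.11545.
So P(green next | data) = Σ P(green next | H) P(H | data) = (3/8)(0.65827) + (6/7)(0.22628) + (2/3)(0.11545) = 0.51777.

0.5178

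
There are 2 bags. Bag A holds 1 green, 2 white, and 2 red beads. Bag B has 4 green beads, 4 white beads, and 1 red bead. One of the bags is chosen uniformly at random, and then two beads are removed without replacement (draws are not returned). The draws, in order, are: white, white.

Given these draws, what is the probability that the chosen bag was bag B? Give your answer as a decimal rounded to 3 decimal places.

0.625

Compute the likelihood of the observed sequence for each case: P(data | bag A) = (2/5)(1/4) = 1/10; P(data | bag B) = (4/9)(3/8) = 1/6.
Weighting by the prior gives 1/2 · 1/10 = 1/20, 1/2 · 1/6 = 1/12; these sum to 2/15.
By Bayes' rule, P(bag B | data) = (1/12) / (2/15) = 5/8.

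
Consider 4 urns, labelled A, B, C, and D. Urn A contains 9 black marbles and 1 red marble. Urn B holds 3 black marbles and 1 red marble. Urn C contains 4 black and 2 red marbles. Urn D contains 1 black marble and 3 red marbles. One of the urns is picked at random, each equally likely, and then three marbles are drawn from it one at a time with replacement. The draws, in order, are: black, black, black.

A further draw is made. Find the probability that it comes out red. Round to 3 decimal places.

Under each hypothesis, the probability of the observed sequence is: P(data | urn A) = (9/10)(9/10)(9/10) = 0.729; P(data | urn B) = (3/4)(3/4)(3/4) = 0.42188; P(data | urn C) = (4/6)(4/6)(4/6) = 0.2963; P(data | urn D) = (1/4)(1/4)(1/4) = 0.015625.
The prior-weighted likelihoods are 1/4 · 0.729 = 0.18225, 1/4 · 0.42188 = 0.10547, 1/4 · 0.2963 = 0.074074, 1/4 · 0.015625 = 0.0039062; summing to 0.3657.
The posterior is then P(urn A | data) = 0.49836, P(urn B | data) = 0.2884, P(urn C | data) = 0.20255, P(urn D | data) = 0.010682.
The predictive probability is P(red next | data) = (1/10)(0.49836) + (1/4)(0.2884) + (1/3)(0.20255) + (3/4)(0.010682) = 0.19747.

0.197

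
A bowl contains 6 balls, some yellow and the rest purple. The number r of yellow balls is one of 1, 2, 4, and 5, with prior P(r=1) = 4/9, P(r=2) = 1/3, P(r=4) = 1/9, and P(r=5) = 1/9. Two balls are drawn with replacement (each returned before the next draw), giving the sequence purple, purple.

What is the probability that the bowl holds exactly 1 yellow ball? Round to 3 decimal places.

0.654

The likelihood of the observed sequence under each hypothesis: P(data | r = 1) = (5/6)(5/6) = 25/36; P(data | r = 2) = (4/6)(4/6) = 4/9; P(data | r = 4) = (2/6)(2/6) = 1/9; P(data | r = 5) = (1/6)(1/6) = 1/36.
Weighting by the prior gives 4/9 · 25/36 = 25/81, 1/3 · 4/9 = 4/27, 1/9 · 1/9 = 1/81, 1/9 · 1/36 = 1/324; with total 17/36.
By Bayes' rule, P(r = 1 | data) = (25/81) / (17/36) = 100/153.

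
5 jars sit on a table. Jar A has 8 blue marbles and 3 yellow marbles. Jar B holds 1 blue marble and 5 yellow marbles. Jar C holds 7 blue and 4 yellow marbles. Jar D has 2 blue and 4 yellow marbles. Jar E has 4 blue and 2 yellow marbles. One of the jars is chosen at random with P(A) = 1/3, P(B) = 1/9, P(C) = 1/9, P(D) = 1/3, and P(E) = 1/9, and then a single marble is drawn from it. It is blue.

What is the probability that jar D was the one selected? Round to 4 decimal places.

0.2150

Under each hypothesis, the probability of this draw is: P(data | jar A) = (8/11) = 8/11; P(data | jar B) = (1/6) = 1/6; P(data | jar C) = (7/11) = 7/11; P(data | jar D) = (2/6) = 1/3; P(data | jar E) = (4/6) = 2/3.
Weighting by the prior gives 1/3 · 8/11 = 8/33, 1/9 · 1/6 = 1/54, 1/9 · 7/11 = 7/99, 1/3 · 1/3 = 1/9, 1/9 · 2/3 = 2/27; with total 307/594.
So P(jar D | data) = (1/9) / (307/594) = 66/307.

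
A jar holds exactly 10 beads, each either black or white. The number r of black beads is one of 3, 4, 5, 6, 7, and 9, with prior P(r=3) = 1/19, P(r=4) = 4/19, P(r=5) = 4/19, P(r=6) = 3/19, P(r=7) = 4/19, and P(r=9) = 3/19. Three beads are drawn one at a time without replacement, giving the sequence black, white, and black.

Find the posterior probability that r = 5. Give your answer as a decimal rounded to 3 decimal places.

Compute the likelihood of the observed sequence for each case: P(data | r = 3) = (3/10)(7/9)(2/8) = 0.058333; P(data | r = 4) = (4/10)(6/9)(3/8) = 0.1; P(data | r = 5) = (5/10)(5/9)(4/8) = 0.13889; P(data | r = 6) = (6/10)(4/9)(5/8) = 0.16667; P(data | r = 7) = (7/10)(3/9)(6/8) = 0.175; P(data | r = 9) = (9/10)(1/9)(8/8) = 0.1.
Multiplying each by its prior: 1/19 · 0.058333 = 0.0030702, 4/19 · 0.1 = 0.021053, 4/19 · 0.13889 = 0.02924, 3/19 · 0.16667 = 0.026316, 4/19 · 0.175 = 0.036842, 3/19 · 0.1 = 0.015789; summing to 0.13231.
Hence P(r = 5 | data) = (0.02924) / (0.13231) = 0.22099.

0.221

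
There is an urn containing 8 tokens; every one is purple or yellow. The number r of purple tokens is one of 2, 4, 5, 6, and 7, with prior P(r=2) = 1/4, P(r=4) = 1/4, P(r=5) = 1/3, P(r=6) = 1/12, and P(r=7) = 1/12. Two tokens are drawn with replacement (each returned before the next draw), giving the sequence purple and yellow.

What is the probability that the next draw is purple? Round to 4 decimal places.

0.5253

Under each hypothesis, the probability of the observed sequence is: P(data | r = 2) = (2/8)(6/8) = 3/16; P(data | r = 4) = (4/8)(4/8) = 1/4; P(data | r = 5) = (5/8)(3/8) = 15/64; P(data | r = 6) = (6/8)(2/8) = 3/16; P(data | r = 7) = (7/8)(1/8) = 7/64.
Weighting by the prior gives 1/4 · 3/16 = 3/64, 1/4 · 1/4 = 1/16, 1/3 · 15/64 = 5/64, 1/12 · 3/16 = 1/64, 1/12 · 7/64 = 7/768; these sum to 163/768.
Normalising, the posterior is P(r = 2 | data) = 0.22086, P(r = 4 | data) = 0.29448, P(r = 5 | data) = 0.3681, P(r = 6 | data) = 0.07362, P(r = 7 | data) = 0.042945.
So P(purple next | data) = Σ P(purple next | H) P(H | data) = (1/4)(0.22086) + (1/2)(0.29448) + (5/8)(0.3681) + (3/4)(0.07362) + (7/8)(0.042945) = 0.52531.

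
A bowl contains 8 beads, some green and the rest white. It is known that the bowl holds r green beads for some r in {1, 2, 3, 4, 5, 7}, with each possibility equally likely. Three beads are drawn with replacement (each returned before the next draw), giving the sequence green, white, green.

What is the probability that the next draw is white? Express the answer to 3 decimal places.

0.449

For each hypothesis, P(data | H) works out to: P(data | r = 1) = (1/8)(7/8)(1/8) = 0.013672; P(data | r = 2) = (2/8)(6/8)(2/8) = 0.046875; P(data | r = 3) = (3/8)(5/8)(3/8) = 0.087891; P(data | r = 4) = (4/8)(4/8)(4/8) = 0.125; P(data | r = 5) = (5/8)(3/8)(5/8) = 0.14648; P(data | r = 7) = (7/8)(1/8)(7/8) = 0.095703.
Weighting by the prior gives 1/6 · 0.013672 = 0.0022786, 1/6 · 0.046875 = 0.0078125, 1/6 · 0.087891 = 0.014648, 1/6 · 0.125 = 0.020833, 1/6 · 0.14648 = 0.024414, 1/6 · 0.095703 = 0.015951; these sum to 0.085938.
Dividing through by the total gives posterior P(r = 1 | data) = 0.026515, P(r = 2 | data) = 0.090909, P(r = 3 | data) = 0.17045, P(r = 4 | data) = 0.24242, P(r = 5 | data) = 0.28409, P(r = 7 | data) = 0.18561.
So P(white next | data) = Σ P(white next | H) P(H | data) = (7/8)(0.026515) + (3/4)(0.090909) + (5/8)(0.17045) + (1/2)(0.24242) + (3/8)(0.28409) + (1/8)(0.18561) = 0.44886.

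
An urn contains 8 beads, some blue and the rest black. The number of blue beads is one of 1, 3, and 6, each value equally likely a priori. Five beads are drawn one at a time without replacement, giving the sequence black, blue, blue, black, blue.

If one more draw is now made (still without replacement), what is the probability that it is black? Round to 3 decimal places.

For each hypothesis, P(data | H) works out to: P(data | r = 1) = (7/8)(1/7)(0/6) = 0; P(data | r = 3) = (5/8)(3/7)(2/6)(4/5)(1/4) = 1/56; P(data | r = 6) = (2/8)(6/7)(5/6)(1/5)(4/4) = 1/28.
Multiplying each by its prior: 1/3 · 0 = 0, 1/3 · 1/56 = 1/168, 1/3 · 1/28 = 1/84; these sum to 1/56.
Dividing through by the total gives posterior P(r = 1 | data) = 0, P(r = 3 | data) = 1/3, P(r = 6 | data) = 2/3.
So P(black next | data) = Σ P(black next | H) P(H | data) = (1)(1/3) + (0)(2/3) = 1/3.

0.333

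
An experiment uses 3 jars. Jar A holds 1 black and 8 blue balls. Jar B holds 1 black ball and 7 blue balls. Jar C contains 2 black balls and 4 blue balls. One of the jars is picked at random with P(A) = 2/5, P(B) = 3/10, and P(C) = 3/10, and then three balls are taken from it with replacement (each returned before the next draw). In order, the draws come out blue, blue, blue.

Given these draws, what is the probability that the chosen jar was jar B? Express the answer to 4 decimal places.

Under each hypothesis, the probability of the observed sequence is: P(data | jar A) = (8/9)(8/9)(8/9) = 0.70233; P(data | jar B) = (7/8)(7/8)(7/8) = 0.66992; P(data | jar C) = (4/6)(4/6)(4/6) = 0.2963.
Multiplying each by its prior: 2/5 · 0.70233 = 0.28093, 3/10 · 0.66992 = 0.20098, 3/10 · 0.2963 = 0.088889; these sum to 0.5708.
Hence P(jar B | data) = (0.20098) / (0.5708) = 0.3521.

0.3521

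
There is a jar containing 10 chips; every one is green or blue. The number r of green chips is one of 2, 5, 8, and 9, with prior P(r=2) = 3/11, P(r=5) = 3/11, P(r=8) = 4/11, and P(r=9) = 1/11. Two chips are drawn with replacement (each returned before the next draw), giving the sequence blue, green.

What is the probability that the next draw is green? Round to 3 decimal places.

0.543

Compute the likelihood of the observed sequence for each case: P(data | r = 2) = (8/10)(2/10) = 0.16; P(data | r = 5) = (5/10)(5/10) = 0.25; P(data | r = 8) = (2/10)(8/10) = 0.16; P(data | r = 9) = (1/10)(9/10) = 0.09.
Multiplying each by its prior: 3/11 · 0.16 = 0.043636, 3/11 · 0.25 = 0.068182, 4/11 · 0.16 = 0.058182, 1/11 · 0.09 = 0.0081818; summing to 0.17818.
Normalising, the posterior is P(r = 2 | data) = 0.2449, P(r = 5 | data) = 0.38265, P(r = 8 | data) = 0.32653, P(r = 9 | data) = 0.045918.
So P(green next | data) = Σ P(green next | H) P(H | data) = (1/5)(0.2449) + (1/2)(0.38265) + (4/5)(0.32653) + (9/10)(0.045918) = 0.54286.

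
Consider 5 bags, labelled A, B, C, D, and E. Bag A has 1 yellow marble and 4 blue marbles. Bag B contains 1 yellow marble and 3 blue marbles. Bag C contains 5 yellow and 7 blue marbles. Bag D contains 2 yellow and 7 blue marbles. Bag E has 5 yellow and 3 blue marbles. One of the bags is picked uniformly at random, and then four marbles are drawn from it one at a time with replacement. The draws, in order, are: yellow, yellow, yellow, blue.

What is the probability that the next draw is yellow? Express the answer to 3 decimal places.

0.504

Compute the likelihood of the observed sequence for each case: P(data | bag A) = (1/5)(1/5)(1/5)(4/5) = 0.0064; P(data | bag B) = (1/4)(1/4)(1/4)(3/4) = 0.011719; P(data | bag C) = (5/12)(5/12)(5/12)(7/12) = 0.042197; P(data | bag D) = (2/9)(2/9)(2/9)(7/9) = 0.0085353; P(data | bag E) = (5/8)(5/8)(5/8)(3/8) = 0.091553.
Multiplying each by its prior: 1/5 · 0.0064 = 0.00128, 1/5 · 0.011719 = 0.0023437, 1/5 · 0.042197 = 0.0084394, 1/5 · 0.0085353 = 0.0017071, 1/5 · 0.091553 = 0.018311; summing to 0.032081.
The posterior is then P(bag A | data) = 0.039899, P(bag B | data) = 0.073058, P(bag C | data) = 0.26307, P(bag D | data) = 0.053211, P(bag E | data) = 0.57076.
Averaging over the posterior, P(yellow next | data) = (1/5)(0.039899) + (1/4)(0.073058) + (5/12)(0.26307) + (2/9)(0.053211) + (5/8)(0.57076) = 0.50441.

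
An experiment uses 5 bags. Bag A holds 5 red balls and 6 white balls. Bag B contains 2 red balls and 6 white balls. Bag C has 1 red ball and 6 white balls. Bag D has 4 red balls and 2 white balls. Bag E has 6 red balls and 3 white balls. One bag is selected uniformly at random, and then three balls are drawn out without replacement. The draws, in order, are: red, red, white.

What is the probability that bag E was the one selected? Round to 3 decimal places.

0.333

Compute the likelihood of the observed sequence for each case: P(data | bag A) = (5/11)(4/10)(6/9) = 0.12121; P(data | bag B) = (2/8)(1/7)(6/6) = 0.035714; P(data | bag C) = (1/7)(0/6) = 0; P(data | bag D) = (4/6)(3/5)(2/4) = 0.2; P(data | bag E) = (6/9)(5/8)(3/7) = 0.17857.
Multiplying each by its prior: 1/5 · 0.12121 = 0.024242, 1/5 · 0.035714 = 0.0071429, 1/5 · 0 = 0, 1/5 · 0.2 = 0.04, 1/5 · 0.17857 = 0.035714; summing to 0.1071.
Therefore the posterior P(bag E | data) = (0.035714) / (0.1071) = 0.33347.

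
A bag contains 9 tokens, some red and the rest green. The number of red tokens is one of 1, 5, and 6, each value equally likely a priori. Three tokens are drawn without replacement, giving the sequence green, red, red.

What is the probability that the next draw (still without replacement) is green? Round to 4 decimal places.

0.4118

For each hypothesis, P(data | H) works out to: P(data | r = 1) = (8/9)(1/8)(0/7) = 0; P(data | r = 5) = (4/9)(5/8)(4/7) = 10/63; P(data | r = 6) = (3/9)(6/8)(5/7) = 5/28.
Multiplying each by its prior: 1/3 · 0 = 0, 1/3 · 10/63 = 10/189, 1/3 · 5/28 = 5/84; summing to 85/756.
Normalising, the posterior is P(r = 1 | data) = 0, P(r = 5 | data) = 8/17, P(r = 6 | data) = 9/17.
The predictive probability is P(green next | data) = (1/2)(8/17) + (1/3)(9/17) = 7/17.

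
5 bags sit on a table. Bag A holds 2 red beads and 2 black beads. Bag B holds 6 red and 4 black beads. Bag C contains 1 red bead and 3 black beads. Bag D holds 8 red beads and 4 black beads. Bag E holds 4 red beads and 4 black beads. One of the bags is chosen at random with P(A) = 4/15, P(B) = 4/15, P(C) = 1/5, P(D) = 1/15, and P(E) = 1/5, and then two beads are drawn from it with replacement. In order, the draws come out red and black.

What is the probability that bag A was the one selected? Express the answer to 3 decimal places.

0.286

The likelihood of the observed sequence under each hypothesis: P(data | bag A) = (2/4)(2/4) = 0.25; P(data | bag B) = (6/10)(4/10) = 0.24; P(data | bag C) = (1/4)(3/4) = 0.1875; P(data | bag D) = (8/12)(4/12) = 0.22222; P(data | bag E) = (4/8)(4/8) = 0.25.
Multiplying each by its prior: 4/15 · 0.25 = 0.066667, 4/15 · 0.24 = 0.064, 1/5 · 0.1875 = 0.0375, 1/15 · 0.22222 = 0.014815, 1/5 · 0.25 = 0.05; with total 0.23298.
Hence P(bag A | data) = (0.066667) / (0.23298) = 0.28615.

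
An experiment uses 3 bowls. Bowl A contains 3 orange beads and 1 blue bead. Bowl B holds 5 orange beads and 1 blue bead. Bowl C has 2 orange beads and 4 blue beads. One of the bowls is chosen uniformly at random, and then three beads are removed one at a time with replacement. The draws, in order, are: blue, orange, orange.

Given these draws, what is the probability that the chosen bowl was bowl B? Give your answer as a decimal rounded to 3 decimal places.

For each hypothesis, P(data | H) works out to: P(data | bowl A) = (1/4)(3/4)(3/4) = 0.14062; P(data | bowl B) = (1/6)(5/6)(5/6) = 0.11574; P(data | bowl C) = (4/6)(2/6)(2/6) = 0.074074.
The prior-weighted likelihoods are 1/3 · 0.14062 = 0.046875, 1/3 · 0.11574 = 0.03858, 1/3 · 0.074074 = 0.024691; summing to 0.11015.
Hence P(bowl B | data) = (0.03858) / (0.11015) = 0.35026.

0.350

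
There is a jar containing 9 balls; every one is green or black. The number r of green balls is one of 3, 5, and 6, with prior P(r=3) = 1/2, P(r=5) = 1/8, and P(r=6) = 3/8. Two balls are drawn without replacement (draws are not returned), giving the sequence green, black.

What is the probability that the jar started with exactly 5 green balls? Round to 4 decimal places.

0.1370

Compute the likelihood of the observed sequence for each case: P(data | r = 3) = (3/9)(6/8) = 1/4; P(data | r = 5) = (5/9)(4/8) = 5/18; P(data | r = 6) = (6/9)(3/8) = 1/4.
The prior-weighted likelihoods are 1/2 · 1/4 = 1/8, 1/8 · 5/18 = 5/144, 3/8 · 1/4 = 3/32; these sum to 73/288.
So P(r = 5 | data) = (5/144) / (73/288) = 10/73.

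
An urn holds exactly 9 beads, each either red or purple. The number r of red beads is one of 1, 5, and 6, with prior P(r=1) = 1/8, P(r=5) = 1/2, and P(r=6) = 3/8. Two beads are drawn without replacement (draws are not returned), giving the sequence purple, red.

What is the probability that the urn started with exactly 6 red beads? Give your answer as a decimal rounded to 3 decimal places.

Under each hypothesis, the probability of the observed sequence is: P(data | r = 1) = (8/9)(1/8) = 1/9; P(data | r = 5) = (4/9)(5/8) = 5/18; P(data | r = 6) = (3/9)(6/8) = 1/4.
Weighting by the prior gives 1/8 · 1/9 = 1/72, 1/2 · 5/18 = 5/36, 3/8 · 1/4 = 3/32; with total 71/288.
Therefore the posterior P(r = 6 | data) = (3/32) / (71/288) = 27/71.

0.380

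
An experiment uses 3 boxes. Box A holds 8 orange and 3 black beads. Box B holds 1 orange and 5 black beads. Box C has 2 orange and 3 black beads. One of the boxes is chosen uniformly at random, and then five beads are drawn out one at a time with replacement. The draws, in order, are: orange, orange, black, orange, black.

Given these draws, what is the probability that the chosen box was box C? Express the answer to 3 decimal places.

The likelihood of the observed sequence under each hypothesis: P(data | box A) = (8/11)(8/11)(3/11)(8/11)(3/11) = 0.028612; P(data | box B) = (1/6)(1/6)(5/6)(1/6)(5/6) = 0.003215; P(data | box C) = (2/5)(2/5)(3/5)(2/5)(3/5) = 0.02304.
The prior-weighted likelihoods are 1/3 · 0.028612 = 0.0095374, 1/3 · 0.003215 = 0.0010717, 1/3 · 0.02304 = 0.00768; summing to 0.018289.
Therefore the posterior P(box C | data) = (0.00768) / (0.018289) = 0.41992.

0.420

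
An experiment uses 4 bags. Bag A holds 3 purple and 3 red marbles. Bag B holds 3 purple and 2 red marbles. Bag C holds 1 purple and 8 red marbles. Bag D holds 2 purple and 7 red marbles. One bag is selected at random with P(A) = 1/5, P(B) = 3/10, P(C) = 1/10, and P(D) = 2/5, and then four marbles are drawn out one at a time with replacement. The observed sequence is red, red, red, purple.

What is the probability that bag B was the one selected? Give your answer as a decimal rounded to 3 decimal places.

The likelihood of the observed sequence under each hypothesis: P(data | bag A) = (3/6)(3/6)(3/6)(3/6) = 0.0625; P(data | bag B) = (2/5)(2/5)(2/5)(3/5) = 0.0384; P(data | bag C) = (8/9)(8/9)(8/9)(1/9) = 0.078037; P(data | bag D) = (7/9)(7/9)(7/9)(2/9) = 0.10456.
Multiplying each by its prior: 1/5 · 0.0625 = 0.0125, 3/10 · 0.0384 = 0.01152, 1/10 · 0.078037 = 0.0078037, 2/5 · 0.10456 = 0.041823; with total 0.073647.
Hence P(bag B | data) = (0.01152) / (0.073647) = 0.15642.

0.156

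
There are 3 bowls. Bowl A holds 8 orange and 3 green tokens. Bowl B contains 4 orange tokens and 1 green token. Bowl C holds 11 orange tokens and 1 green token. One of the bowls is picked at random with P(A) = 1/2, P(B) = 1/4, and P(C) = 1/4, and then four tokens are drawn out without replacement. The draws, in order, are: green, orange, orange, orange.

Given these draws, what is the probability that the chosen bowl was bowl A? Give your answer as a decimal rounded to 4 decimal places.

The likelihood of the observed sequence under each hypothesis: P(data | bowl A) = (3/11)(8/10)(7/9)(6/8) = 7/55; P(data | bowl B) = (1/5)(4/4)(3/3)(2/2) = 1/5; P(data | bowl C) = (1/12)(11/11)(10/10)(9/9) = 1/12.
Multiplying each by its prior: 1/2 · 7/55 = 7/110, 1/4 · 1/5 = 1/20, 1/4 · 1/12 = 1/48; summing to 71/528.
Hence P(bowl A | data) = (7/110) / (71/528) = 168/355.

0.4732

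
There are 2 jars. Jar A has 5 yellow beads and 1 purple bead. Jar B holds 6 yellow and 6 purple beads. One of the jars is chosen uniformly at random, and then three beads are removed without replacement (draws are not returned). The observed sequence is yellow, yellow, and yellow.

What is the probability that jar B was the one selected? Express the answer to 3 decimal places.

The likelihood of the observed sequence under each hypothesis: P(data | jar A) = (5/6)(4/5)(3/4) = 1/2; P(data | jar B) = (6/12)(5/11)(4/10) = 1/11.
Multiplying each by its prior: 1/2 · 1/2 = 1/4, 1/2 · 1/11 = 1/22; summing to 13/44.
So P(jar B | data) = (1/22) / (13/44) = 2/13.

0.154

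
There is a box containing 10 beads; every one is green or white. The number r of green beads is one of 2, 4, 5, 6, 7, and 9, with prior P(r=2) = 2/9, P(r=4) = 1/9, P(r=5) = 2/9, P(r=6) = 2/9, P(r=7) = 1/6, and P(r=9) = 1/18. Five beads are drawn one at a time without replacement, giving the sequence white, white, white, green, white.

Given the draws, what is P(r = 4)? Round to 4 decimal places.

Under each hypothesis, the probability of the observed sequence is: P(data | r = 2) = (8/10)(7/9)(6/8)(2/7)(5/6) = 0.11111; P(data | r = 4) = (6/10)(5/9)(4/8)(4/7)(3/6) = 0.047619; P(data | r = 5) = (5/10)(4/9)(3/8)(5/7)(2/6) = 0.019841; P(data | r = 6) = (4/10)(3/9)(2/8)(6/7)(1/6) = 0.0047619; P(data | r = 7) = (3/10)(2/9)(1/8)(7/7)(0/6) = 0; P(data | r = 9) = (1/10)(0/9) = 0.
The prior-weighted likelihoods are 2/9 · 0.11111 = 0.024691, 1/9 · 0.047619 = 0.005291, 2/9 · 0.019841 = 0.0044092, 2/9 · 0.0047619 = 0.0010582, 1/6 · 0 = 0, 1/18 · 0 = 0; with total 0.03545.
Hence P(r = 4 | data) = (0.005291) / (0.03545) = 0.14925.

0.1493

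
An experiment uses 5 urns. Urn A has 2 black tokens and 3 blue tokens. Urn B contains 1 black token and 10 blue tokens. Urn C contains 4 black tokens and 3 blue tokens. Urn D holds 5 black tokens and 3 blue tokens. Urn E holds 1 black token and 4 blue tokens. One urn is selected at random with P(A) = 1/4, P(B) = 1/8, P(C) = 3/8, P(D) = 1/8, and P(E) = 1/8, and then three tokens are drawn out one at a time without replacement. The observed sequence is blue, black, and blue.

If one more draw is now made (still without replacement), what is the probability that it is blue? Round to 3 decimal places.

0.529

Compute the likelihood of the observed sequence for each case: P(data | urn A) = (3/5)(2/4)(2/3) = 0.2; P(data | urn B) = (10/11)(1/10)(9/9) = 0.090909; P(data | urn C) = (3/7)(4/6)(2/5) = 0.11429; P(data | urn D) = (3/8)(5/7)(2/6) = 0.089286; P(data | urn E) = (4/5)(1/4)(3/3) = 0.2.
The prior-weighted likelihoods are 1/4 · 0.2 = 0.05, 1/8 · 0.090909 = 0.011364, 3/8 · 0.11429 = 0.042857, 1/8 · 0.089286 = 0.011161, 1/8 · 0.2 = 0.025; summing to 0.14038.
Normalising, the posterior is P(urn A | data) = 0.35617, P(urn B | data) = 0.080948, P(urn C | data) = 0.30529, P(urn D | data) = 0.079503, P(urn E | data) = 0.17809.
So P(blue next | data) = Σ P(blue next | H) P(H | data) = (1/2)(0.35617) + (1)(0.080948) + (1/4)(0.30529) + (1/5)(0.079503) + (1)(0.17809) = 0.52934.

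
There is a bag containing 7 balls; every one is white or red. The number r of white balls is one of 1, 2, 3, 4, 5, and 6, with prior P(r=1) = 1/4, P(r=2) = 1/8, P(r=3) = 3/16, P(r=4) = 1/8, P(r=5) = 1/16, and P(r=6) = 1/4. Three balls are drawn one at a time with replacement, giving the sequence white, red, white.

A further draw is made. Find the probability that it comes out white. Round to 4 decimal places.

0.5955

Compute the likelihood of the observed sequence for each case: P(data | r = 1) = (1/7)(6/7)(1/7) = 0.017493; P(data | r = 2) = (2/7)(5/7)(2/7) = 0.058309; P(data | r = 3) = (3/7)(4/7)(3/7) = 0.10496; P(data | r = 4) = (4/7)(3/7)(4/7) = 0.13994; P(data | r = 5) = (5/7)(2/7)(5/7) = 0.14577; P(data | r = 6) = (6/7)(1/7)(6/7) = 0.10496.
Multiplying each by its prior: 1/4 · 0.017493 = 0.0043732, 1/8 · 0.058309 = 0.0072886, 3/16 · 0.10496 = 0.019679, 1/8 · 0.13994 = 0.017493, 1/16 · 0.14577 = 0.0091108, 1/4 · 0.10496 = 0.026239; summing to 0.084184.
Dividing through by the total gives posterior P(r = 1 | data) = 0.051948, P(r = 2 | data) = 0.08658, P(r = 3 | data) = 0.23377, P(r = 4 | data) = 0.20779, P(r = 5 | data) = 0.10823, P(r = 6 | data) = 0.31169.
So P(white next | data) = Σ P(white next | H) P(H | data) = (1/7)(0.051948) + (2/7)(0.08658) + (3/7)(0.23377) + (4/7)(0.20779) + (5/7)(0.10823) + (6/7)(0.31169) = 0.59555.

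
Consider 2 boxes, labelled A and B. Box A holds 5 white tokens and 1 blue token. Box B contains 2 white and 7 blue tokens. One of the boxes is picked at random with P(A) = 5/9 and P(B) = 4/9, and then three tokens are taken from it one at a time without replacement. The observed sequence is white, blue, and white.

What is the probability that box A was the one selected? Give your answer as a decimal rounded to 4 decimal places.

0.8824

For each hypothesis, P(data | H) works out to: P(data | box A) = (5/6)(1/5)(4/4) = 1/6; P(data | box B) = (2/9)(7/8)(1/7) = 1/36.
Multiplying each by its prior: 5/9 · 1/6 = 5/54, 4/9 · 1/36 = 1/81; these sum to 17/162.
Hence P(box A | data) = (5/54) / (17/162) = 15/17.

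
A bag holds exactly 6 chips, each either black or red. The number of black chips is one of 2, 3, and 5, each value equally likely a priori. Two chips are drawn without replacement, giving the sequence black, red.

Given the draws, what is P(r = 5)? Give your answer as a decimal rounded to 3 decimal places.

For each hypothesis, P(data | H) works out to: P(data | r = 2) = (2/6)(4/5) = 4/15; P(data | r = 3) = (3/6)(3/5) = 3/10; P(data | r = 5) = (5/6)(1/5) = 1/6.
Weighting by the prior gives 1/3 · 4/15 = 4/45, 1/3 · 3/10 = 1/10, 1/3 · 1/6 = 1/18; with total 11/45.
Therefore the posterior P(r = 5 | data) = (1/18) / (11/45) = 5/22.

0.227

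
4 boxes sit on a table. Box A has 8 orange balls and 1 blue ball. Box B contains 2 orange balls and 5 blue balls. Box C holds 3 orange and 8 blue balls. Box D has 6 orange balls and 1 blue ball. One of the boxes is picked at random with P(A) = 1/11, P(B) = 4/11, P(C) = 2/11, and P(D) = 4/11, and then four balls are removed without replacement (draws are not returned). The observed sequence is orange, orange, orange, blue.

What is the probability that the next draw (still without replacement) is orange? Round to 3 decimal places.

0.983

Compute the likelihood of the observed sequence for each case: P(data | box A) = (8/9)(7/8)(6/7)(1/6) = 0.11111; P(data | box B) = (2/7)(1/6)(0/5) = 0; P(data | box C) = (3/11)(2/10)(1/9)(8/8) = 0.0060606; P(data | box D) = (6/7)(5/6)(4/5)(1/4) = 0.14286.
Multiplying each by its prior: 1/11 · 0.11111 = 0.010101, 4/11 · 0 = 0, 2/11 · 0.0060606 = 0.0011019, 4/11 · 0.14286 = 0.051948; these sum to 0.063151.
Dividing through by the total gives posterior P(box A | data) = 0.15995, P(box B | data) = 0, P(box C | data) = 0.017449, P(box D | data) = 0.8226.
The predictive probability is P(orange next | data) = (1)(0.15995) + (0)(0.017449) + (1)(0.8226) = 0.98255.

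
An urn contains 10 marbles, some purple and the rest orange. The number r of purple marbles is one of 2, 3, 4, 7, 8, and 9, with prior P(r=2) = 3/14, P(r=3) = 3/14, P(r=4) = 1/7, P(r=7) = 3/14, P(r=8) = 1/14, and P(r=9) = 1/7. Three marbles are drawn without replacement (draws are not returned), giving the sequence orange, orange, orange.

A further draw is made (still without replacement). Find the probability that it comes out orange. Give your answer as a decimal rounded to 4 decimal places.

0.6239

Under each hypothesis, the probability of the observed sequence is: P(data | r = 2) = (8/10)(7/9)(6/8) = 7/15; P(data | r = 3) = (7/10)(6/9)(5/8) = 7/24; P(data | r = 4) = (6/10)(5/9)(4/8) = 1/6; P(data | r = 7) = (3/10)(2/9)(1/8) = 1/120; P(data | r = 8) = (2/10)(1/9)(0/8) = 0; P(data | r = 9) = (1/10)(0/9) = 0.
The prior-weighted likelihoods are 3/14 · 7/15 = 1/10, 3/14 · 7/24 = 1/16, 1/7 · 1/6 = 1/42, 3/14 · 1/120 = 1/560, 1/14 · 0 = 0, 1/7 · 0 = 0; summing to 79/420.
Dividing through by the total gives posterior P(r = 2 | data) = 42/79, P(r = 3 | data) = 105/316, P(r = 4 | data) = 10/79, P(r = 7 | data) = 3/316, P(r = 8 | data) = 0, P(r = 9 | data) = 0.
The predictive probability is P(orange next | data) = (5/7)(42/79) + (4/7)(105/316) + (3/7)(10/79) + (0)(3/316) = 345/553.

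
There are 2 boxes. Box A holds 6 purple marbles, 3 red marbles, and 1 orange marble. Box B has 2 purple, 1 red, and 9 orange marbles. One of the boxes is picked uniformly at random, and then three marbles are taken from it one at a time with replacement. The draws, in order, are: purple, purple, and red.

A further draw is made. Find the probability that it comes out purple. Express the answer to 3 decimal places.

0.591

For each hypothesis, P(data | H) works out to: P(data | box A) = (6/10)(6/10)(3/10) = 0.108; P(data | box B) = (2/12)(2/12)(1/12) = 0.0023148.
Multiplying each by its prior: 1/2 · 0.108 = 0.054, 1/2 · 0.0023148 = 0.0011574; with total 0.055157.
Normalising, the posterior is P(box A | data) = 0.97902, P(box B | data) = 0.020984.
So P(purple next | data) = Σ P(purple next | H) P(H | data) = (3/5)(0.97902) + (1/6)(0.020984) = 0.59091.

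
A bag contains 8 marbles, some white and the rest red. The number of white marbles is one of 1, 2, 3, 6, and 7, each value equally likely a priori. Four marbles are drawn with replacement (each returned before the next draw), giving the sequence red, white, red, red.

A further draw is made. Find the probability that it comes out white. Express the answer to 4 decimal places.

0.2769

For each hypothesis, P(data | H) works out to: P(data | r = 1) = (7/8)(1/8)(7/8)(7/8) = 0.08374; P(data | r = 2) = (6/8)(2/8)(6/8)(6/8) = 0.10547; P(data | r = 3) = (5/8)(3/8)(5/8)(5/8) = 0.091553; P(data | r = 6) = (2/8)(6/8)(2/8)(2/8) = 0.011719; P(data | r = 7) = (1/8)(7/8)(1/8)(1/8) = 0.001709.
The prior-weighted likelihoods are 1/5 · 0.08374 = 0.016748, 1/5 · 0.10547 = 0.021094, 1/5 · 0.091553 = 0.018311, 1/5 · 0.011719 = 0.0023437, 1/5 · 0.001709 = 0.0003418; these sum to 0.058838.
Dividing through by the total gives posterior P(r = 1 | data) = 0.28465, P(r = 2 | data) = 0.35851, P(r = 3 | data) = 0.3112, P(r = 6 | data) = 0.039834, P(r = 7 | data) = 0.0058091.
So P(white next | data) = Σ P(white next | H) P(H | data) = (1/8)(0.28465) + (1/4)(0.35851) + (3/8)(0.3112) + (3/4)(0.039834) + (7/8)(0.0058091) = 0.27687.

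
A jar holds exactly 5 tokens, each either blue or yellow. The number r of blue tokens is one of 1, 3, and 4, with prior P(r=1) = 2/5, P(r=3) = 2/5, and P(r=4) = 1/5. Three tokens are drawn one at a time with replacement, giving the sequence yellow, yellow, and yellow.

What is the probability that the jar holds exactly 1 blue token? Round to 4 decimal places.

Compute the likelihood of the observed sequence for each case: P(data | r = 1) = (4/5)(4/5)(4/5) = 64/125; P(data | r = 3) = (2/5)(2/5)(2/5) = 8/125; P(data | r = 4) = (1/5)(1/5)(1/5) = 1/125.
Multiplying each by its prior: 2/5 · 64/125 = 128/625, 2/5 · 8/125 = 16/625, 1/5 · 1/125 = 1/625; these sum to 29/125.
Hence P(r = 1 | data) = (128/625) / (29/125) = 128/145.

0.8828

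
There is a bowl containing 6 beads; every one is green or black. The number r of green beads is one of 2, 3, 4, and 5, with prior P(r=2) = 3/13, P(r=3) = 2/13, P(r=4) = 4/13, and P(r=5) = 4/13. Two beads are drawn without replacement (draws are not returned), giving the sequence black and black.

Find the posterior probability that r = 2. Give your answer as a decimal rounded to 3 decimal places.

Compute the likelihood of the observed sequence for each case: P(data | r = 2) = (4/6)(3/5) = 2/5; P(data | r = 3) = (3/6)(2/5) = 1/5; P(data | r = 4) = (2/6)(1/5) = 1/15; P(data | r = 5) = (1/6)(0/5) = 0.
Multiplying each by its prior: 3/13 · 2/5 = 6/65, 2/13 · 1/5 = 2/65, 4/13 · 1/15 = 4/195, 4/13 · 0 = 0; summing to 28/195.
So P(r = 2 | data) = (6/65) / (28/195) = 9/14.

0.643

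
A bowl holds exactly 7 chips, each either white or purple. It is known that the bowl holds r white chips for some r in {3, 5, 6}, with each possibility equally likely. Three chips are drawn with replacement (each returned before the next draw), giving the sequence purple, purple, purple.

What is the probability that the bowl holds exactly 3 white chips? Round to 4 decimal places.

Compute the likelihood of the observed sequence for each case: P(data | r = 3) = (4/7)(4/7)(4/7) = 0.18659; P(data | r = 5) = (2/7)(2/7)(2/7) = 0.023324; P(data | r = 6) = (1/7)(1/7)(1/7) = 0.0029155.
Multiplying each by its prior: 1/3 · 0.18659 = 0.062196, 1/3 · 0.023324 = 0.0077745, 1/3 · 0.0029155 = 0.00097182; these sum to 0.070943.
Therefore the posterior P(r = 3 | data) = (0.062196) / (0.070943) = 0.87671.

0.8767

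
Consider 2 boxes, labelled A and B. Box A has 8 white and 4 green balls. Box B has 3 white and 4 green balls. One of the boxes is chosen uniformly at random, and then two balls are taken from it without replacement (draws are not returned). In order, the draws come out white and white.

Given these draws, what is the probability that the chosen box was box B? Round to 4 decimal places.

The likelihood of the observed sequence under each hypothesis: P(data | box A) = (8/12)(7/11) = 14/33; P(data | box B) = (3/7)(2/6) = 1/7.
Weighting by the prior gives 1/2 · 14/33 = 7/33, 1/2 · 1/7 = 1/14; these sum to 131/462.
Therefore the posterior P(box B | data) = (1/14) / (131/462) = 33/131.

0.2519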